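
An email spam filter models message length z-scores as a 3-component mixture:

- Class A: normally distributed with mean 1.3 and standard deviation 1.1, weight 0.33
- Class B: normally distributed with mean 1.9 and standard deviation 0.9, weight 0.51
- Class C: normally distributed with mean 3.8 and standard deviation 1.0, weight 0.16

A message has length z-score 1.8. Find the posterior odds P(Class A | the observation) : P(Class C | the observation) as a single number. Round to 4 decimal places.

The posterior odds equal the prior odds times the likelihood ratio: (π_i/π_j)·(f_i(x)/f_j(x)).
Evaluate each component's likelihood at the observed value:
  p_A = (1/(1.1·√(2π)))·exp(−(1.8−1.3)²/(2·1.1²)) = 0.362675·exp(-0.10331) = 0.327079
  p_B = (1/(0.9·√(2π)))·exp(−(1.8−1.9)²/(2·0.9²)) = 0.443269·exp(-0.00617) = 0.440541
  p_C = (1/(1.0·√(2π)))·exp(−(1.8−3.8)²/(2·1.0²)) = 0.398942·exp(-2.00000) = 0.053991
Posterior odds = (π_A·p_A) / (π_C·p_C) = (0.33·0.327079) / (0.16·0.053991) = 0.107936 / 0.00863855 ≈ 12.4947

12.4947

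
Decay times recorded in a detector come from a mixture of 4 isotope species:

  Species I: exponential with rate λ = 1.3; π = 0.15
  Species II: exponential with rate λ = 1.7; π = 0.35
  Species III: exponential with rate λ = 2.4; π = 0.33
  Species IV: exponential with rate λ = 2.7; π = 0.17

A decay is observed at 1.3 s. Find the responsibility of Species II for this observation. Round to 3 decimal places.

Posterior ∝ prior × likelihood, so P(k | x) ∝ w_k f_k(x); normalise over all components.
Exponential densities:
  f_I = 0.239875
  f_II = 0.186491
  f_III = 0.105977
  f_IV = 0.0807217
Unnormalised posteriors:
  w_I·f_I = 0.15 × 0.239875 = 0.0359813
  w_II·f_II = 0.35 × 0.186491 = 0.0652719
  w_III·f_III = 0.33 × 0.105977 = 0.0349725
  w_IV·f_IV = 0.17 × 0.0807217 = 0.0137227
Sum: 0.0359813 + 0.0652719 + 0.0349725 + 0.0137227 = 0.149948
P(Species II | data) ≈ 0.435

0.435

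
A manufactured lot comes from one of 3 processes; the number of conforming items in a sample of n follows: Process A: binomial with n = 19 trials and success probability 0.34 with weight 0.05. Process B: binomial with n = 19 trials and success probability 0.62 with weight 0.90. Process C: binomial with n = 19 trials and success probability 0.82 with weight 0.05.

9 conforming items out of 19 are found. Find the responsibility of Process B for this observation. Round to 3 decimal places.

0.941

Posterior ∝ prior × likelihood, so P(k | x) ∝ w_k f_k(x); normalise over all components.
Component likelihoods at x = 9 conforming items out of 19:
  f_A = C(19,9)·0.34^9·0.66^10 = 92378·6.0717e-05·0.0156834 = 0.0879667
  f_B = C(19,9)·0.62^9·0.38^10 = 92378·0.0135371·6.27821e-05 = 0.0785109
  f_C = C(19,9)·0.82^9·0.18^10 = 92378·0.16762·3.57047e-08 = 0.000552864
Unnormalised posteriors:
  w_A·f_A = 0.05 × 0.0879667 = 0.00439833
  w_B·f_B = 0.90 × 0.0785109 = 0.0706598
  w_C·f_C = 0.05 × 0.000552864 = 2.76432e-05
Evidence: 0.00439833 + 0.0706598 + 2.76432e-05 = 0.0750857
Responsibility of Process B: 0.0706598 / 0.0750857 ≈ 0.941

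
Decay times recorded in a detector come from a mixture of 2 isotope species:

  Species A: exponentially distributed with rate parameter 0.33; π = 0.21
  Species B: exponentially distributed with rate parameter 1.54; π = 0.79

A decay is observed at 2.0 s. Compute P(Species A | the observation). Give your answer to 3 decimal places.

0.390

P(component k | x) = w_k·f_k(x) / marginal(x), where marginal(x) = Σ_j w_j·f_j(x).
Exponential densities:
  p_A = 0.33·e^(−0.33·2.0) = 0.33·e^(−0.6600) = 0.170561
  p_B = 1.54·e^(−1.54·2.0) = 1.54·e^(−3.0800) = 0.0707773
Prior × likelihood for each component:
  w_A·p_A = 0.21 × 0.170561 = 0.0358178
  w_B·p_B = 0.79 × 0.0707773 = 0.055914
Denominator: 0.0358178 + 0.055914 = 0.0917318
So the posterior for Species A is 0.0358178 / 0.0917318 ≈ 0.390.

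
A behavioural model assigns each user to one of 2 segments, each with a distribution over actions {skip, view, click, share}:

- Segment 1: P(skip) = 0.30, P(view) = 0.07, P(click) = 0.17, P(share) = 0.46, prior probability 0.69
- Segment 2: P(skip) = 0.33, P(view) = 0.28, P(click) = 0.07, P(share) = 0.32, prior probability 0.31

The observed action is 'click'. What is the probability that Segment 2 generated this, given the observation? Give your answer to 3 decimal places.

0.156

The responsibility of component k is π_k f_k(x) divided by Σ_j π_j f_j(x).
Component likelihoods at x = 'click':
  p_1 = 0.17
  p_2 = 0.07
Multiply by the mixture weights:
  π_1·p_1 = 0.69 × 0.17 = 0.1173
  π_2·p_2 = 0.31 × 0.07 = 0.0217
Marginal: 0.1173 + 0.0217 = 0.139
Responsibility of Segment 2: 0.0217 / 0.139 ≈ 0.156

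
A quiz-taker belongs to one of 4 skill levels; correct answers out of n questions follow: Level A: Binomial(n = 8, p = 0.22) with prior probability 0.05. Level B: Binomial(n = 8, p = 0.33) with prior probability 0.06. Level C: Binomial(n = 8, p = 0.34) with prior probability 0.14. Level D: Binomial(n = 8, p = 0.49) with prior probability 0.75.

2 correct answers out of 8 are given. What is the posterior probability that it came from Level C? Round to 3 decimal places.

Posterior ∝ prior × likelihood, so P(k | x) ∝ w_k f_k(x); normalise over all components.
Evaluate each component's likelihood at the observed value:
  f_A = C(8,2)·0.22^2·0.78^6 = 28·0.0484·0.2252 = 0.30519
  f_B = C(8,2)·0.33^2·0.67^6 = 28·0.1089·0.0904584 = 0.275826
  f_C = C(8,2)·0.34^2·0.66^6 = 28·0.1156·0.082654 = 0.267534
  f_D = C(8,2)·0.49^2·0.51^6 = 28·0.2401·0.0175963 = 0.118296
Prior × likelihood for each component:
  w_A·f_A = 0.05 × 0.30519 = 0.0152595
  w_B·f_B = 0.06 × 0.275826 = 0.0165495
  w_C·f_C = 0.14 × 0.267534 = 0.0374548
  w_D·f_D = 0.75 × 0.118296 = 0.0887222
Sum: 0.0152595 + 0.0165495 + 0.0374548 + 0.0887222 = 0.157986
So the posterior for Level C is 0.0374548 / 0.157986 ≈ 0.237.

0.237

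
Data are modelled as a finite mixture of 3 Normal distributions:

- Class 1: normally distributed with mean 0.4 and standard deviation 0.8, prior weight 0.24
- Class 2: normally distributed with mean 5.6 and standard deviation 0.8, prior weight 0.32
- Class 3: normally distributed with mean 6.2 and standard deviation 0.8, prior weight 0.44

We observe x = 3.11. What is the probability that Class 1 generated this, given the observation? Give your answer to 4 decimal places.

0.2180

Apply Bayes' rule: the posterior for each component is proportional to its prior times its likelihood at x.
Evaluate each component's likelihood at the observed value:
  p_1 = (1/(0.8·√(2π)))·exp(−(3.11−0.4)²/(2·0.8²)) = 0.498678·exp(-5.73758) = 0.00160702
  p_2 = (1/(0.8·√(2π)))·exp(−(3.11−5.6)²/(2·0.8²)) = 0.498678·exp(-4.84383) = 0.00392801
  p_3 = (1/(0.8·√(2π)))·exp(−(3.11−6.2)²/(2·0.8²)) = 0.498678·exp(-7.45945) = 0.000287224
Prior × likelihood for each component:
  π_1·p_1 = 0.24 × 0.00160702 = 0.000385685
  π_2·p_2 = 0.32 × 0.00392801 = 0.00125696
  π_3·p_3 = 0.44 × 0.000287224 = 0.000126379
Sum: 0.000385685 + 0.00125696 + 0.000126379 = 0.00176903
P(Class 1 | the observation) ≈ 0.2180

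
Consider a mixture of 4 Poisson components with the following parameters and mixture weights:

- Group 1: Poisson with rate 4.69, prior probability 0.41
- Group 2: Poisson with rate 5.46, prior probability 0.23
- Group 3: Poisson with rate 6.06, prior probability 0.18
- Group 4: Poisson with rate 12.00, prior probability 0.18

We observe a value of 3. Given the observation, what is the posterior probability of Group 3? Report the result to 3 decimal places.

The responsibility of component k is P(Z=k) f_k(x) divided by Σ_j P(Z=j) f_j(x).
Evaluate each component's likelihood at the observed value:
  p_1 = 0.157952
  p_2 = 0.115393
  p_3 = 0.0865849
  p_4 = 0.00176953
Prior × likelihood for each component:
  P(Z=1)·p_1 = 0.41 × 0.157952 = 0.0647605
  P(Z=2)·p_2 = 0.23 × 0.115393 = 0.0265403
  P(Z=3)·p_3 = 0.18 × 0.0865849 = 0.0155853
  P(Z=4)·p_4 = 0.18 × 0.00176953 = 0.000318516
Marginal: 0.0647605 + 0.0265403 + 0.0155853 + 0.000318516 = 0.107205
P(Group 3 | data) = 0.0155853 / 0.107205 ≈ 0.145

0.145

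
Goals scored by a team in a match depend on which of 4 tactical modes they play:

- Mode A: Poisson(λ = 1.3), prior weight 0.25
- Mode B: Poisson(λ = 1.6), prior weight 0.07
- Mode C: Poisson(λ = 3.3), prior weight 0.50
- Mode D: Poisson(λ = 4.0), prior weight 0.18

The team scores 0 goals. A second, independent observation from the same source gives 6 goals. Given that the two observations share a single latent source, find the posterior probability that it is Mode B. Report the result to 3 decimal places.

The responsibility of component k is π_k f_k(x) divided by Σ_j π_j f_j(x).
Since both observations come from the same component, the likelihood for component k is f_k(x₁)·f_k(x₂).
  f_A = [0.272532] × [0.00182703] = 0.000497923
  f_B = [0.201897] × [0.00470453] = 0.000949828
  f_C = [0.0368832] × [0.0661575] = 0.0024401
  f_D = [0.0183156] × [0.104196] = 0.00190841
Prior × likelihood for each component:
  π_A·f_A = 0.25 × 0.000497923 = 0.000124481
  π_B·f_B = 0.07 × 0.000949828 = 6.6488e-05
  π_C·f_C = 0.50 × 0.0024401 = 0.00122005
  π_D·f_D = 0.18 × 0.00190841 = 0.000343514
Denominator: 0.000124481 + 6.6488e-05 + 0.00122005 + 0.000343514 = 0.00175453
So the posterior for Mode B is 6.6488e-05 / 0.00175453 ≈ 0.038.

0.038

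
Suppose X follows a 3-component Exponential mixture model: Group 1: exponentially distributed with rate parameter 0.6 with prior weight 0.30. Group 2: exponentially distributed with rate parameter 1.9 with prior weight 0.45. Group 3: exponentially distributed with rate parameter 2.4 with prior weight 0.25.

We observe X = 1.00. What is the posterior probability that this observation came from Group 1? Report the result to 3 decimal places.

0.351

By Bayes' theorem, P(k | x) = w_k f_k(x) / Σ_j w_j f_j(x).
Exponential densities:
  p_1 = 0.6·e^(−0.6·1.00) = 0.6·e^(−0.6000) = 0.329287
  p_2 = 1.9·e^(−1.9·1.00) = 1.9·e^(−1.9000) = 0.28418
  p_3 = 2.4·e^(−2.4·1.00) = 2.4·e^(−2.4000) = 0.217723
Prior × likelihood for each component:
  w_1·p_1 = 0.30 × 0.329287 = 0.0987861
  w_2·p_2 = 0.45 × 0.28418 = 0.127881
  w_3·p_3 = 0.25 × 0.217723 = 0.0544308
Marginal: 0.0987861 + 0.127881 + 0.0544308 = 0.281098
P(Group 1 | data) = 0.0987861 / 0.281098 ≈ 0.351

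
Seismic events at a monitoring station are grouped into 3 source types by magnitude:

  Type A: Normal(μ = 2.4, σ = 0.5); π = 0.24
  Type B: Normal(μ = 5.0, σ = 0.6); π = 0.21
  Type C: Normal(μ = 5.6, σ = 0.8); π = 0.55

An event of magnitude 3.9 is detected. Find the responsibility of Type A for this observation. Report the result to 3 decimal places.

0.037

P(component k | x) = π_k·f_k(x) / marginal(x), where marginal(x) = Σ_j π_j·f_j(x).
Evaluate each component's likelihood at the observed value:
  f_A = 0.0088637
  f_B = 0.123852
  f_C = 0.0521512
Prior × likelihood for each component:
  π_A·f_A = 0.24 × 0.0088637 = 0.00212729
  π_B·f_B = 0.21 × 0.123852 = 0.0260089
  π_C·f_C = 0.55 × 0.0521512 = 0.0286832
Evidence: 0.00212729 + 0.0260089 + 0.0286832 = 0.0568194
So the posterior for Type A is 0.00212729 / 0.0568194 ≈ 0.037.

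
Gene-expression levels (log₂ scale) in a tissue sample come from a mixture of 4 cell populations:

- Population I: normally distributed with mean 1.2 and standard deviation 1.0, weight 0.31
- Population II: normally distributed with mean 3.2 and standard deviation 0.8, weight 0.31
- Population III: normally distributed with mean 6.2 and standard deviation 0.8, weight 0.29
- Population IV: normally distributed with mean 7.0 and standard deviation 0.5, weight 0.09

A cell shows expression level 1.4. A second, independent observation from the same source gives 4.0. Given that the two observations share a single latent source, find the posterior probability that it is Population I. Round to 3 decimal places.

0.205

Posterior ∝ prior × likelihood, so P(k | x) ∝ π_k f_k(x); normalise over all components.
Since both observations come from the same component, the likelihood for component k is f_k(x₁)·f_k(x₂).
  f_I = [(1/(1.0·√(2π)))·exp(−(1.4−1.2)²/(2·1.0²)) = 0.398942·exp(-0.02000) = 0.391043] × [0.00791545] = 0.00309528
  f_II = [(1/(0.8·√(2π)))·exp(−(1.4−3.2)²/(2·0.8²)) = 0.498678·exp(-2.53125) = 0.0396746] × [0.302463] = 0.0120001
  f_III = [(1/(0.8·√(2π)))·exp(−(1.4−6.2)²/(2·0.8²)) = 0.498678·exp(-18.00000) = 7.59485e-09] × [0.011367] = 8.63303e-11
  f_IV = [(1/(0.5·√(2π)))·exp(−(1.4−7.0)²/(2·0.5²)) = 0.797885·exp(-62.72000) = 4.60246e-28] × [1.21518e-08] = 5.5928e-36
Unnormalised posteriors:
  π_I·f_I = 0.31 × 0.00309528 = 0.000959537
  π_II·f_II = 0.31 × 0.0120001 = 0.00372003
  π_III·f_III = 0.29 × 8.63303e-11 = 2.50358e-11
  π_IV·f_IV = 0.09 × 5.5928e-36 = 5.03352e-37
Marginal: 0.000959537 + 0.00372003 + 2.50358e-11 + 5.03352e-37 = 0.00467957
So the posterior for Population I is 0.000959537 / 0.00467957 ≈ 0.205.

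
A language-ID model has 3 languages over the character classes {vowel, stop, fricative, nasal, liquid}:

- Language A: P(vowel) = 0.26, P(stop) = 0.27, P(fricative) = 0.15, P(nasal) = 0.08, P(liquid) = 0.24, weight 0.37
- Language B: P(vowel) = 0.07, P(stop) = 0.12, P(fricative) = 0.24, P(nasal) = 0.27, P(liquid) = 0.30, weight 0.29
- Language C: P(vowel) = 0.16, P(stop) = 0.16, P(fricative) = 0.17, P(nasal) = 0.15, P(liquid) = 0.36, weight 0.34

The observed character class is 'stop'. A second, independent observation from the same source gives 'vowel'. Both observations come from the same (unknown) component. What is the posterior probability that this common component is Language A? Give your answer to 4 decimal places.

Apply Bayes' rule: the posterior for each component is proportional to its prior times its likelihood at x.
Since both observations come from the same component, the likelihood for component k is f_k(x₁)·f_k(x₂).
  f_A = [P(stop | comp) = 0.27] × [0.26] = 0.0702
  f_B = [P(stop | comp) = 0.12] × [0.07] = 0.0084
  f_C = [P(stop | comp) = 0.16] × [0.16] = 0.0256
Prior × likelihood for each component:
  π_A·f_A = 0.37 × 0.0702 = 0.025974
  π_B·f_B = 0.29 × 0.0084 = 0.002436
  π_C·f_C = 0.34 × 0.0256 = 0.008704
Normaliser: 0.025974 + 0.002436 + 0.008704 = 0.037114
P(Language A | data) = 0.025974 / 0.037114 ≈ 0.6998

0.6998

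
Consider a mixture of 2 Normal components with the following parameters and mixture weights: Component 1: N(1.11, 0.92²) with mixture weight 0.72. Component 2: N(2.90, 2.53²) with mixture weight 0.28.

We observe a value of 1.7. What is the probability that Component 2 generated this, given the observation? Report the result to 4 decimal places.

The responsibility of component k is P(Z=k) f_k(x) divided by Σ_j P(Z=j) f_j(x).
Evaluate each component's likelihood at the observed value:
  L_1 = (1/(0.92·√(2π)))·exp(−(1.7−1.11)²/(2·0.92²)) = 0.433633·exp(-0.20564) = 0.353033
  L_2 = (1/(2.53·√(2π)))·exp(−(1.7−2.90)²/(2·2.53²)) = 0.157685·exp(-0.11248) = 0.140909
Unnormalised posteriors:
  P(Z=1)·L_1 = 0.72 × 0.353033 = 0.254184
  P(Z=2)·L_2 = 0.28 × 0.140909 = 0.0394545
Sum: 0.254184 + 0.0394545 = 0.293639
P(Component 2 | data) ≈ 0.1344

0.1344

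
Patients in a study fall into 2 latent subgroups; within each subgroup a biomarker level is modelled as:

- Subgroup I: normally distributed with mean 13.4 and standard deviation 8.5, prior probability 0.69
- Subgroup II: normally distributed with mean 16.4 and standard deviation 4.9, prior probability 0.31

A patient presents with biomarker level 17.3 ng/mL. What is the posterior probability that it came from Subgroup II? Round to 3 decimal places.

0.460

Apply Bayes' rule: the posterior for each component is proportional to its prior times its likelihood at x.
Normal densities:
  f_I = 0.0422452
  f_II = 0.080055
Weight by the priors:
  P(Z=I)·f_I = 0.69 × 0.0422452 = 0.0291492
  P(Z=II)·f_II = 0.31 × 0.080055 = 0.024817
Normaliser: 0.0291492 + 0.024817 = 0.0539662
P(Subgroup II | x) = 0.024817 / 0.0539662 ≈ 0.460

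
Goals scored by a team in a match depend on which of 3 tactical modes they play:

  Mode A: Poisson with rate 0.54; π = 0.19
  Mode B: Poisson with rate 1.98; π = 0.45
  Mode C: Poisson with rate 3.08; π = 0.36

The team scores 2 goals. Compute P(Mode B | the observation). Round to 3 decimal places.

0.563

Posterior ∝ prior × likelihood, so P(k | x) ∝ P(Z=k) f_k(x); normalise over all components.
Poisson probabilities:
  p_A = e^(−0.54)·0.54^2/2! = 0.0849647
  p_B = e^(−1.98)·1.98^2/2! = 0.270643
  p_C = e^(−3.08)·3.08^2/2! = 0.217994
Weight by the priors:
  P(Z=A)·p_A = 0.19 × 0.0849647 = 0.0161433
  P(Z=B)·p_B = 0.45 × 0.270643 = 0.121789
  P(Z=C)·p_C = 0.36 × 0.217994 = 0.0784778
Denominator: 0.0161433 + 0.121789 + 0.0784778 = 0.216411
So the posterior for Mode B is 0.121789 / 0.216411 ≈ 0.563.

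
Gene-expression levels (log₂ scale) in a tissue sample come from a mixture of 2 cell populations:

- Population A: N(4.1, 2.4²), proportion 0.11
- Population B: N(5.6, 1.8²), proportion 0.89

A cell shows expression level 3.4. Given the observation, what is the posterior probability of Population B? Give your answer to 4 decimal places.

0.8421

Posterior ∝ prior × likelihood, so P(k | x) ∝ P(Z=k) f_k(x); normalise over all components.
Evaluate each component's likelihood at the observed value:
  p_A = 0.159304
  p_B = 0.105016
Weight by the priors:
  P(Z=A)·p_A = 0.11 × 0.159304 = 0.0175234
  P(Z=B)·p_B = 0.89 × 0.105016 = 0.0934646
Sum: 0.0175234 + 0.0934646 = 0.110988
Responsibility of Population B: 0.0934646 / 0.110988 ≈ 0.8421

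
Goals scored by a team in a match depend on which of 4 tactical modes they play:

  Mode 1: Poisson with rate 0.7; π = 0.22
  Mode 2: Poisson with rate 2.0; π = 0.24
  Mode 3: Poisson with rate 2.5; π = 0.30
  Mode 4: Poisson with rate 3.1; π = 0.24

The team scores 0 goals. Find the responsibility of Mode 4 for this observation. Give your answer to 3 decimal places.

0.061

By Bayes' theorem, P(k | x) = π_k f_k(x) / Σ_j π_j f_j(x).
Component likelihoods at x = 0 goals:
  L_1 = 0.496585
  L_2 = 0.135335
  L_3 = 0.082085
  L_4 = 0.0450492
Weight by the priors:
  π_1·L_1 = 0.22 × 0.496585 = 0.109249
  π_2·L_2 = 0.24 × 0.135335 = 0.0324805
  π_3·L_3 = 0.30 × 0.082085 = 0.0246255
  π_4·L_4 = 0.24 × 0.0450492 = 0.0108118
Marginal: 0.109249 + 0.0324805 + 0.0246255 + 0.0108118 = 0.177167
P(Mode 4 | the observation) ≈ 0.061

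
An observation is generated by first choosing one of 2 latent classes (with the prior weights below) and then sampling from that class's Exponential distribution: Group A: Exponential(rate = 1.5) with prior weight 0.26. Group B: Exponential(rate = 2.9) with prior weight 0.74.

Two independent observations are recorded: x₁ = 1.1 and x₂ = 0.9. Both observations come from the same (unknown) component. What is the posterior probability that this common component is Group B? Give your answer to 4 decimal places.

The responsibility of component k is π_k f_k(x) divided by Σ_j π_j f_j(x).
Since both observations come from the same component, the likelihood for component k is f_k(x₁)·f_k(x₂).
  f_A = [1.5·e^(−1.5·1.1) = 1.5·e^(−1.6500) = 0.288075] × [0.38886] = 0.112021
  f_B = [2.9·e^(−2.9·1.1) = 2.9·e^(−3.1900) = 0.119398] × [0.21325] = 0.0254617
Unnormalised posteriors:
  π_A·f_A = 0.26 × 0.112021 = 0.0291254
  π_B·f_B = 0.74 × 0.0254617 = 0.0188417
Sum: 0.0291254 + 0.0188417 = 0.0479671
So the posterior for Group B is 0.0188417 / 0.0479671 ≈ 0.3928.

0.3928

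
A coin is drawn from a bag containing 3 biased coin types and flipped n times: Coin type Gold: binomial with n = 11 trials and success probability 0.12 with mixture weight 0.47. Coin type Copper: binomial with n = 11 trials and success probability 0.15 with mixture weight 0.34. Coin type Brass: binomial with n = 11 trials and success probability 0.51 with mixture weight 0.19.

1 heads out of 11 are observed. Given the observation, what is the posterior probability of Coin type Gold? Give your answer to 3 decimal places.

The responsibility of component k is P(Z=k) f_k(x) divided by Σ_j P(Z=j) f_j(x).
Evaluate each component's likelihood at the observed value:
  L_Gold = C(11,1)·0.12^1·0.88^10 = 11·0.12·0.278501 = 0.367621
  L_Copper = C(11,1)·0.15^1·0.85^10 = 11·0.15·0.196874 = 0.324843
  L_Brass = C(11,1)·0.51^1·0.49^10 = 11·0.51·0.000797923 = 0.00447635
Weight by the priors:
  P(Z=Gold)·L_Gold = 0.47 × 0.367621 = 0.172782
  P(Z=Copper)·L_Copper = 0.34 × 0.324843 = 0.110447
  P(Z=Brass)·L_Brass = 0.19 × 0.00447635 = 0.000850506
Evidence: 0.172782 + 0.110447 + 0.000850506 = 0.284079
So the posterior for Coin type Gold is 0.172782 / 0.284079 ≈ 0.608.

0.608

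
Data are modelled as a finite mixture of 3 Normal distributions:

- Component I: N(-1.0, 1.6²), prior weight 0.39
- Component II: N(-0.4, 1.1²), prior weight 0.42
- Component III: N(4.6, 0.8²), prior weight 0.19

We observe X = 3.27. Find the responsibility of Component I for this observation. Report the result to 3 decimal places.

0.102

P(component k | x) = π_k·f_k(x) / marginal(x), where marginal(x) = Σ_j π_j·f_j(x).
Evaluate each component's likelihood at the observed value:
  L_I = 0.00708302
  L_II = 0.00138797
  L_III = 0.125212
Multiply by the mixture weights:
  π_I·L_I = 0.39 × 0.00708302 = 0.00276238
  π_II·L_II = 0.42 × 0.00138797 = 0.000582949
  π_III·L_III = 0.19 × 0.125212 = 0.0237903
Denominator: 0.00276238 + 0.000582949 + 0.0237903 = 0.0271356
P(Component I | the observation) ≈ 0.102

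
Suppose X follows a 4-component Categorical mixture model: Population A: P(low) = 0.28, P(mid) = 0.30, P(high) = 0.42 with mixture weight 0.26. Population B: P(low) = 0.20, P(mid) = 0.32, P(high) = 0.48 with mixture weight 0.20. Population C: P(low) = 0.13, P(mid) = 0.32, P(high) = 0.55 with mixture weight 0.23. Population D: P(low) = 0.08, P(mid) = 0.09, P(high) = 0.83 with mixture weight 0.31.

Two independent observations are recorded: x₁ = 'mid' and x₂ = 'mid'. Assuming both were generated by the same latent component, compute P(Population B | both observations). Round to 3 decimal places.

0.293

By Bayes' theorem, P(k | x) = π_k f_k(x) / Σ_j π_j f_j(x).
Since both observations come from the same component, the likelihood for component k is f_k(x₁)·f_k(x₂).
  p_A = [0.3] × [0.3] = 0.09
  p_B = [0.32] × [0.32] = 0.1024
  p_C = [0.32] × [0.32] = 0.1024
  p_D = [0.09] × [0.09] = 0.0081
Prior × likelihood for each component:
  π_A·p_A = 0.26 × 0.09 = 0.0234
  π_B·p_B = 0.20 × 0.1024 = 0.02048
  π_C·p_C = 0.23 × 0.1024 = 0.023552
  π_D·p_D = 0.31 × 0.0081 = 0.002511
Normaliser: 0.0234 + 0.02048 + 0.023552 + 0.002511 = 0.069943
P(Population B | data) ≈ 0.293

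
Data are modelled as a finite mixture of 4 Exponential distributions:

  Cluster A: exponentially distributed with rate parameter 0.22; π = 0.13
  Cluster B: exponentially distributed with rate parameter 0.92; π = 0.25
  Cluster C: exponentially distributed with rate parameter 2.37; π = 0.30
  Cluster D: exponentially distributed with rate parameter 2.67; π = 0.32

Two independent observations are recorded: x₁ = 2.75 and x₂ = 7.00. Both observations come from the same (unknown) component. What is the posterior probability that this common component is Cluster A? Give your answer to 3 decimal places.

0.965

By Bayes' theorem, P(k | x) = π_k f_k(x) / Σ_j π_j f_j(x).
Since both observations come from the same component, the likelihood for component k is f_k(x₁)·f_k(x₂).
  p_A = [0.120136] × [0.0471638] = 0.00566609
  p_B = [0.0732863] × [0.00146869] = 0.000107635
  p_C = [0.00350134] × [1.47844e-07] = 5.17651e-10
  p_D = [0.00172864] × [2.03961e-08] = 3.52575e-11
Prior × likelihood for each component:
  π_A·p_A = 0.13 × 0.00566609 = 0.000736592
  π_B·p_B = 0.25 × 0.000107635 = 2.69088e-05
  π_C·p_C = 0.30 × 5.17651e-10 = 1.55295e-10
  π_D·p_D = 0.32 × 3.52575e-11 = 1.12824e-11
Denominator: 0.000736592 + 2.69088e-05 + 1.55295e-10 + 1.12824e-11 = 0.000763501
P(Cluster A | x₁, x₂) = 0.000736592 / 0.000763501 ≈ 0.965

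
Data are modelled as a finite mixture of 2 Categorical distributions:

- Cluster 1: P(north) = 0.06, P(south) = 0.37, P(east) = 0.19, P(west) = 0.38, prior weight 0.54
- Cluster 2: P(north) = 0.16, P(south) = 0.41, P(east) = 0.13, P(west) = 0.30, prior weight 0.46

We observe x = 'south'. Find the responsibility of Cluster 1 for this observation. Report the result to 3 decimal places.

0.514

Posterior ∝ prior × likelihood, so P(k | x) ∝ π_k f_k(x); normalise over all components.
Categorical probabilities:
  L_1 = 0.37
  L_2 = 0.41
Multiply by the mixture weights:
  π_1·L_1 = 0.54 × 0.37 = 0.1998
  π_2·L_2 = 0.46 × 0.41 = 0.1886
Normaliser: 0.1998 + 0.1886 = 0.3884
Responsibility of Cluster 1: 0.1998 / 0.3884 ≈ 0.514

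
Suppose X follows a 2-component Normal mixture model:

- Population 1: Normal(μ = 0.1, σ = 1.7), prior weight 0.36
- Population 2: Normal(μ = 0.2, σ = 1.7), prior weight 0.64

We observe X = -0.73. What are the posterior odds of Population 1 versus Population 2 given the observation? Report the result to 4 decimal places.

The posterior odds equal the prior odds times the likelihood ratio: (P(Z=i)/P(Z=j))·(f_i(x)/f_j(x)).
Evaluate each component's likelihood at the observed value:
  L_1 = (1/(1.7·√(2π)))·exp(−(-0.73−0.1)²/(2·1.7²)) = 0.234672·exp(-0.11919) = 0.208305
  L_2 = (1/(1.7·√(2π)))·exp(−(-0.73−0.2)²/(2·1.7²)) = 0.234672·exp(-0.14964) = 0.202057
0.0749897 / 0.129317 ≈ 0.5799

0.5799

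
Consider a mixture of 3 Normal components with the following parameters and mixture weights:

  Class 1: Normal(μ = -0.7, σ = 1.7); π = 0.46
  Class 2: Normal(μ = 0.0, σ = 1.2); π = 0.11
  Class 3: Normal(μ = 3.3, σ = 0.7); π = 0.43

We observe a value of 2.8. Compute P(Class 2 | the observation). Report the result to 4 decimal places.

0.0117

P(component k | x) = P(Z=k)·f_k(x) / marginal(x), where marginal(x) = Σ_j P(Z=j)·f_j(x).
Component likelihoods at x = 2.8:
  L_1 = 0.0281856
  L_2 = 0.0218516
  L_3 = 0.441593
Weight by the priors:
  P(Z=1)·L_1 = 0.46 × 0.0281856 = 0.0129654
  P(Z=2)·L_2 = 0.11 × 0.0218516 = 0.00240367
  P(Z=3)·L_3 = 0.43 × 0.441593 = 0.189885
Marginal: 0.0129654 + 0.00240367 + 0.189885 = 0.205254
So the posterior for Class 2 is 0.00240367 / 0.205254 ≈ 0.0117.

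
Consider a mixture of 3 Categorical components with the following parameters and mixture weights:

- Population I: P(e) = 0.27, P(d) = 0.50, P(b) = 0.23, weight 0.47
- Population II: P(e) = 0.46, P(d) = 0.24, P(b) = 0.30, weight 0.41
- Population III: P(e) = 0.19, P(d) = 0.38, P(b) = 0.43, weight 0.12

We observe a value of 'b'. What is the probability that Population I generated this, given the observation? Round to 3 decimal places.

Posterior ∝ prior × likelihood, so P(k | x) ∝ π_k f_k(x); normalise over all components.
Evaluate each component's likelihood at the observed value:
  L_I = 0.23
  L_II = 0.3
  L_III = 0.43
Multiply by the mixture weights:
  π_I·L_I = 0.47 × 0.23 = 0.1081
  π_II·L_II = 0.41 × 0.3 = 0.123
  π_III·L_III = 0.12 × 0.43 = 0.0516
Sum: 0.1081 + 0.123 + 0.0516 = 0.2827
Responsibility of Population I: 0.1081 / 0.2827 ≈ 0.382

0.382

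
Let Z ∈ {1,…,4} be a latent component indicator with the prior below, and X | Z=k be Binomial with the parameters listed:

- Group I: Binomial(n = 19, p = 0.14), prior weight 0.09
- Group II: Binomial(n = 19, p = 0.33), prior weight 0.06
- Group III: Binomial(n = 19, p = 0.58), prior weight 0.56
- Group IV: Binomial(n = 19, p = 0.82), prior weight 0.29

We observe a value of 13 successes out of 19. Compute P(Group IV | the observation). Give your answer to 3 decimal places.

0.224

P(component k | x) = π_k·f_k(x) / marginal(x), where marginal(x) = Σ_j π_j·f_j(x).
Evaluate each component's likelihood at the observed value:
  p_I = 8.71238e-08
  p_II = 0.00135086
  p_III = 0.125182
  p_IV = 0.0699354
Unnormalised posteriors:
  π_I·p_I = 0.09 × 8.71238e-08 = 7.84115e-09
  π_II·p_II = 0.06 × 0.00135086 = 8.10519e-05
  π_III·p_III = 0.56 × 0.125182 = 0.0701019
  π_IV·p_IV = 0.29 × 0.0699354 = 0.0202813
Sum: 7.84115e-09 + 8.10519e-05 + 0.0701019 + 0.0202813 = 0.0904642
So the posterior for Group IV is 0.0202813 / 0.0904642 ≈ 0.224.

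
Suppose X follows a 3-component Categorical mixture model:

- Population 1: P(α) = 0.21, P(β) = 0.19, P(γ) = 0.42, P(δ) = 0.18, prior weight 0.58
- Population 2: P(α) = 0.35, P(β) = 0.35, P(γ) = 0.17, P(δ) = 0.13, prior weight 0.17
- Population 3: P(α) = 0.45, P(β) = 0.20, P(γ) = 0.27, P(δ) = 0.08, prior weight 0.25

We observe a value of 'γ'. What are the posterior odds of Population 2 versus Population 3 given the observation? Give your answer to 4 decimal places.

The posterior odds equal the prior odds times the likelihood ratio: (w_i/w_j)·(f_i(x)/f_j(x)).
Categorical probabilities:
  f_1 = P(γ | comp) = 0.42
  f_2 = P(γ | comp) = 0.17
  f_3 = P(γ | comp) = 0.27
Odds = (0.17/0.25) × (0.17/0.27) = 0.68 × 0.62963 ≈ 0.4281

0.4281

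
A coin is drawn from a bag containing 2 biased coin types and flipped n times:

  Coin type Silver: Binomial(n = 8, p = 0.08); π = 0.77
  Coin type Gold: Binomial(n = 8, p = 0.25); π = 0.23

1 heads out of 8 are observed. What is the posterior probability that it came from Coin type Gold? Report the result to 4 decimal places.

0.1826

P(component k | x) = P(Z=k)·f_k(x) / marginal(x), where marginal(x) = Σ_j P(Z=j)·f_j(x).
Evaluate each component's likelihood at the observed value:
  p_Silver = C(8,1)·0.08^1·0.92^7 = 8·0.08·0.557847 = 0.357022
  p_Gold = C(8,1)·0.25^1·0.75^7 = 8·0.25·0.133484 = 0.266968
Unnormalised posteriors:
  P(Z=Silver)·p_Silver = 0.77 × 0.357022 = 0.274907
  P(Z=Gold)·p_Gold = 0.23 × 0.266968 = 0.0614026
Evidence: 0.274907 + 0.0614026 = 0.336309
P(Coin type Gold | the observation) ≈ 0.1826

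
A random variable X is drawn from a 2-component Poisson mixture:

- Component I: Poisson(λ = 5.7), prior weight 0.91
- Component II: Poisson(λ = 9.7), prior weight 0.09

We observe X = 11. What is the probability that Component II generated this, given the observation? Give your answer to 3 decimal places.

0.386

The responsibility of component k is w_k f_k(x) divided by Σ_j w_j f_j(x).
Poisson probabilities:
  L_I = 0.0172977
  L_II = 0.109819
Weight by the priors:
  w_I·L_I = 0.91 × 0.0172977 = 0.0157409
  w_II·L_II = 0.09 × 0.109819 = 0.0098837
Sum: 0.0157409 + 0.0098837 = 0.0256246
So the posterior for Component II is 0.0098837 / 0.0256246 ≈ 0.386.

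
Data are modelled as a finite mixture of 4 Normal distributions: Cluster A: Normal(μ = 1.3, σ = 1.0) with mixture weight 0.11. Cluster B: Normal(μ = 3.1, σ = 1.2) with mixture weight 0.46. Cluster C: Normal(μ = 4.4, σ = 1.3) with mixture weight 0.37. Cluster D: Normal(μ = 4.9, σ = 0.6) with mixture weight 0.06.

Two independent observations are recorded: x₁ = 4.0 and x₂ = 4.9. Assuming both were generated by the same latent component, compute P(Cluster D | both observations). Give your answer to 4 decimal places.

0.1658

The responsibility of component k is π_k f_k(x) divided by Σ_j π_j f_j(x).
Since both observations come from the same component, the likelihood for component k is f_k(x₁)·f_k(x₂).
  L_A = [(1/(1.0·√(2π)))·exp(−(4.0−1.3)²/(2·1.0²)) = 0.398942·exp(-3.64500) = 0.0104209] × [0.000611902] = 6.37659e-06
  L_B = [(1/(1.2·√(2π)))·exp(−(4.0−3.1)²/(2·1.2²)) = 0.332452·exp(-0.28125) = 0.250948] × [0.107931] = 0.0270851
  L_C = [(1/(1.3·√(2π)))·exp(−(4.0−4.4)²/(2·1.3²)) = 0.306879·exp(-0.04734) = 0.29269] × [0.285] = 0.0834166
  L_D = [(1/(0.6·√(2π)))·exp(−(4.0−4.9)²/(2·0.6²)) = 0.664904·exp(-1.12500) = 0.215863] × [0.664904] = 0.143528
Weight by the priors:
  π_A·L_A = 0.11 × 6.37659e-06 = 7.01425e-07
  π_B·L_B = 0.46 × 0.0270851 = 0.0124592
  π_C·L_C = 0.37 × 0.0834166 = 0.0308642
  π_D·L_D = 0.06 × 0.143528 = 0.00861167
Evidence: 7.01425e-07 + 0.0124592 + 0.0308642 + 0.00861167 = 0.0519357
P(Cluster D | x₁,x₂) = 0.00861167 / 0.0519357 ≈ 0.1658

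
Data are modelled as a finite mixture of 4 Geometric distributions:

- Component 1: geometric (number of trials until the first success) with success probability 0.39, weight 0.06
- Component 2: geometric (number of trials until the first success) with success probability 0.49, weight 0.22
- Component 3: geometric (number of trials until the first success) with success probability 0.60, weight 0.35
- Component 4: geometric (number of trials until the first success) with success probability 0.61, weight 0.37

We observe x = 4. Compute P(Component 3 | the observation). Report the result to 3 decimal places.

0.289

Posterior ∝ prior × likelihood, so P(k | x) ∝ π_k f_k(x); normalise over all components.
Geometric probabilities:
  L_1 = 0.39·(1−0.39)^3 = 0.39·0.226981 = 0.0885226
  L_2 = 0.49·(1−0.49)^3 = 0.49·0.132651 = 0.064999
  L_3 = 0.60·(1−0.60)^3 = 0.60·0.064 = 0.0384
  L_4 = 0.61·(1−0.61)^3 = 0.61·0.059319 = 0.0361846
Unnormalised posteriors:
  π_1·L_1 = 0.06 × 0.0885226 = 0.00531136
  π_2·L_2 = 0.22 × 0.064999 = 0.0142998
  π_3·L_3 = 0.35 × 0.0384 = 0.01344
  π_4·L_4 = 0.37 × 0.0361846 = 0.0133883
Sum: 0.00531136 + 0.0142998 + 0.01344 + 0.0133883 = 0.0464394
P(Component 3 | x) ≈ 0.289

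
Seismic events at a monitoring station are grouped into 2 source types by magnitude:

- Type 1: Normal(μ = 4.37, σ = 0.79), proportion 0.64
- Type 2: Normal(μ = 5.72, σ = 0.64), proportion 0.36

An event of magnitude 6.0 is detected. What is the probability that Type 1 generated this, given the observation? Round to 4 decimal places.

Posterior ∝ prior × likelihood, so P(k | x) ∝ π_k f_k(x); normalise over all components.
Component likelihoods at x = 6.0:
  f_1 = 0.0600966
  f_2 = 0.566457
Prior × likelihood for each component:
  π_1·f_1 = 0.64 × 0.0600966 = 0.0384618
  π_2·f_2 = 0.36 × 0.566457 = 0.203924
Sum: 0.0384618 + 0.203924 = 0.242386
So the posterior for Type 1 is 0.0384618 / 0.242386 ≈ 0.1587.

0.1587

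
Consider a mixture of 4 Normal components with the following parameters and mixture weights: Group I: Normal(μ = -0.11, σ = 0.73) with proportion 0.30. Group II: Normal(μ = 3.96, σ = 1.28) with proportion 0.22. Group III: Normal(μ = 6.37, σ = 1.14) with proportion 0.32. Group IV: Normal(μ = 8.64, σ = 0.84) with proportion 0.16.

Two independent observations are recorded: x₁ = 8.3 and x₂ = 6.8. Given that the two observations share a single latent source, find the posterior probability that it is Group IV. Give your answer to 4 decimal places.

P(component k | x) = π_k·f_k(x) / marginal(x), where marginal(x) = Σ_j π_j·f_j(x).
Since both observations come from the same component, the likelihood for component k is f_k(x₁)·f_k(x₂).
  L_I = [(1/(0.73·√(2π)))·exp(−(8.3−-0.11)²/(2·0.73²)) = 0.546496·exp(-66.36151) = 8.2632e-30] × [1.91024e-20] = 1.57847e-49
  L_II = [(1/(1.28·√(2π)))·exp(−(8.3−3.96)²/(2·1.28²)) = 0.311674·exp(-5.74817) = 0.000993807] × [0.0265899] = 2.64252e-05
  L_III = [(1/(1.14·√(2π)))·exp(−(8.3−6.37)²/(2·1.14²)) = 0.349949·exp(-1.43309) = 0.0834872] × [0.32592] = 0.0272101
  L_IV = [(1/(0.84·√(2π)))·exp(−(8.3−8.64)²/(2·0.84²)) = 0.474931·exp(-0.08192) = 0.437578] × [0.0431239] = 0.01887
Multiply by the mixture weights:
  π_I·L_I = 0.30 × 1.57847e-49 = 4.73542e-50
  π_II·L_II = 0.22 × 2.64252e-05 = 5.81355e-06
  π_III·L_III = 0.32 × 0.0272101 = 0.00870724
  π_IV·L_IV = 0.16 × 0.01887 = 0.00301921
Marginal: 4.73542e-50 + 5.81355e-06 + 0.00870724 + 0.00301921 = 0.0117323
P(Group IV | x₁, x₂) ≈ 0.2573

0.2573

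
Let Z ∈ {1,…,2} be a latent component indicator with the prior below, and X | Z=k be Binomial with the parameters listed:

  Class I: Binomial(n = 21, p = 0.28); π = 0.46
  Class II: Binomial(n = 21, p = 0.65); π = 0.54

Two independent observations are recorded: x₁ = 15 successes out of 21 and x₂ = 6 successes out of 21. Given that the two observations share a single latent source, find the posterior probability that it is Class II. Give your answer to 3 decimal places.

0.937

Apply Bayes' rule: the posterior for each component is proportional to its prior times its likelihood at x.
Since both observations come from the same component, the likelihood for component k is f_k(x₁)·f_k(x₂).
  L_I = [3.85369e-05] × [0.189429] = 7.30003e-06
  L_II = [0.155819] × [0.000592943] = 9.23917e-05
Unnormalised posteriors:
  π_I·L_I = 0.46 × 7.30003e-06 = 3.35801e-06
  π_II·L_II = 0.54 × 9.23917e-05 = 4.98915e-05
Sum: 3.35801e-06 + 4.98915e-05 = 5.32495e-05
P(Class II | x) ≈ 0.937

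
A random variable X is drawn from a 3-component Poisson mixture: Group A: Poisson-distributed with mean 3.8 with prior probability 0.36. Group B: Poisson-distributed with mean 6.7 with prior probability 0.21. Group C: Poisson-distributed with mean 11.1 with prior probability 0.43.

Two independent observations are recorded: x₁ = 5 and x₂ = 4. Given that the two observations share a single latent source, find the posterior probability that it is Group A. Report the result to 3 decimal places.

The responsibility of component k is P(Z=k) f_k(x) divided by Σ_j P(Z=j) f_j(x).
Since both observations come from the same component, the likelihood for component k is f_k(x₁)·f_k(x₂).
  L_A = [0.147713] × [0.194359] = 0.0287092
  L_B = [0.13849] × [0.103351] = 0.0143131
  L_C = [0.021221] × [0.00955899] = 0.000202851
Unnormalised posteriors:
  P(Z=A)·L_A = 0.36 × 0.0287092 = 0.0103353
  P(Z=B)·L_B = 0.21 × 0.0143131 = 0.00300576
  P(Z=C)·L_C = 0.43 × 0.000202851 = 8.72259e-05
Denominator: 0.0103353 + 0.00300576 + 8.72259e-05 = 0.0134283
Responsibility of Group A: 0.0103353 / 0.0134283 ≈ 0.770

0.770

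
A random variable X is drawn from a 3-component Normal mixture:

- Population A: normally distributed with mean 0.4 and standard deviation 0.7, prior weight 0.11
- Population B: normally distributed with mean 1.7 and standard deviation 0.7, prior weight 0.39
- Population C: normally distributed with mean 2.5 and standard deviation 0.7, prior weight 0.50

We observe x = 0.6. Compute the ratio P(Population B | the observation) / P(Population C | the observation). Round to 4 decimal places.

9.0297

The posterior odds equal the prior odds times the likelihood ratio: (π_i/π_j)·(f_i(x)/f_j(x)).
Evaluate each component's likelihood at the observed value:
  f_A = (1/(0.7·√(2π)))·exp(−(0.6−0.4)²/(2·0.7²)) = 0.569918·exp(-0.04082) = 0.547124
  f_B = (1/(0.7·√(2π)))·exp(−(0.6−1.7)²/(2·0.7²)) = 0.569918·exp(-1.23469) = 0.165803
  f_C = (1/(0.7·√(2π)))·exp(−(0.6−2.5)²/(2·0.7²)) = 0.569918·exp(-3.68367) = 0.0143223
Odds = (0.39/0.50) × (0.165803/0.0143223) = 0.78 × 11.5765 ≈ 9.0297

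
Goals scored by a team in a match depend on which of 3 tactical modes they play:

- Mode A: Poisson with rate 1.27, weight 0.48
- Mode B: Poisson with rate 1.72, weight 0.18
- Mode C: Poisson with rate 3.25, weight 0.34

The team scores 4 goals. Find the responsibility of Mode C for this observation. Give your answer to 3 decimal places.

Posterior ∝ prior × likelihood, so P(k | x) ∝ P(Z=k) f_k(x); normalise over all components.
Evaluate each component's likelihood at the observed value:
  f_A = 0.0304404
  f_B = 0.0653004
  f_C = 0.180246
Unnormalised posteriors:
  P(Z=A)·f_A = 0.48 × 0.0304404 = 0.0146114
  P(Z=B)·f_B = 0.18 × 0.0653004 = 0.0117541
  P(Z=C)·f_C = 0.34 × 0.180246 = 0.0612836
Evidence: 0.0146114 + 0.0117541 + 0.0612836 = 0.087649
So the posterior for Mode C is 0.0612836 / 0.087649 ≈ 0.699.

0.699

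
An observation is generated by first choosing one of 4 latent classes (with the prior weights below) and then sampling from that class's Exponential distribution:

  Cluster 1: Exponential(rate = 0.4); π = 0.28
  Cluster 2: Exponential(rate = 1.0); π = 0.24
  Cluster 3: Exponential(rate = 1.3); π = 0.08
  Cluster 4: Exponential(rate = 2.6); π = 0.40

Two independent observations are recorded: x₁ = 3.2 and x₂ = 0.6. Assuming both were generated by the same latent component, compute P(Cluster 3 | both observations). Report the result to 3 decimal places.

Posterior ∝ prior × likelihood, so P(k | x) ∝ π_k f_k(x); normalise over all components.
Since both observations come from the same component, the likelihood for component k is f_k(x₁)·f_k(x₂).
  p_1 = [0.111215] × [0.314651] = 0.0349939
  p_2 = [0.0407622] × [0.548812] = 0.0223708
  p_3 = [0.0202898] × [0.595928] = 0.0120913
  p_4 = [0.000633349] × [0.546354] = 0.000346033
Unnormalised posteriors:
  π_1·p_1 = 0.28 × 0.0349939 = 0.00979829
  π_2·p_2 = 0.24 × 0.0223708 = 0.00536899
  π_3·p_3 = 0.08 × 0.0120913 = 0.000967302
  π_4·p_4 = 0.40 × 0.000346033 = 0.000138413
Marginal: 0.00979829 + 0.00536899 + 0.000967302 + 0.000138413 = 0.016273
P(Cluster 3 | x₁, x₂) = 0.000967302 / 0.016273 ≈ 0.059

0.059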